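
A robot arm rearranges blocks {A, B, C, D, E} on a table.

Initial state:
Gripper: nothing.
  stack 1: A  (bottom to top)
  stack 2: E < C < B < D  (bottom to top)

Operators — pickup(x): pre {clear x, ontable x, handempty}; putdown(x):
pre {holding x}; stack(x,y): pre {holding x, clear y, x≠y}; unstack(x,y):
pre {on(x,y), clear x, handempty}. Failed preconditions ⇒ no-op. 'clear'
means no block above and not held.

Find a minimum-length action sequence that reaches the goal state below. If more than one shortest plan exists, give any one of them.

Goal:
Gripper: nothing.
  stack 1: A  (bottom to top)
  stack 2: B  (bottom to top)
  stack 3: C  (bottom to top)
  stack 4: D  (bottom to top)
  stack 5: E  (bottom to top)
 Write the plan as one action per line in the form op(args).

step 1 (unstack(D, B)): towers=[A; E/C/B] holding=D
step 2 (putdown(D)): towers=[A; D; E/C/B] holding=-
step 3 (unstack(B, C)): towers=[A; D; E/C] holding=B
step 4 (putdown(B)): towers=[A; B; D; E/C] holding=-
step 5 (unstack(C, E)): towers=[A; B; D; E] holding=C
step 6 (putdown(C)): towers=[A; B; C; D; E] holding=-
goal check: towers=[A; B; C; D; E] holding=- — reached (length 6, optimal by BFS)

unstack(D, B)
putdown(D)
unstack(B, C)
putdown(B)
unstack(C, E)
putdown(C)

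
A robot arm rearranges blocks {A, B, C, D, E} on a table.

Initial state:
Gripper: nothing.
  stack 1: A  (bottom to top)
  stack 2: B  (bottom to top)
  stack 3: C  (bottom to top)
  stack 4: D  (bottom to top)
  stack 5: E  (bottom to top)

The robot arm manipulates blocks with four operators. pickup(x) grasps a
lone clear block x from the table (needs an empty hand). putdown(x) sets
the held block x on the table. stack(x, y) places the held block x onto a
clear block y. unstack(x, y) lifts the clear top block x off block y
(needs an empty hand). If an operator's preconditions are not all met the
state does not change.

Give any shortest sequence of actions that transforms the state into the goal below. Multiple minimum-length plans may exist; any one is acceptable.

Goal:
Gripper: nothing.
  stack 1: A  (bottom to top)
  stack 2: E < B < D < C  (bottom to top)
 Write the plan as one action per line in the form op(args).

pickup(B)
stack(B, E)
pickup(D)
stack(D, B)
pickup(C)
stack(C, D)

step 1 (pickup(B)): towers=[A; C; D; E] holding=B
step 2 (stack(B, E)): towers=[A; C; D; E/B] holding=-
step 3 (pickup(D)): towers=[A; C; E/B] holding=D
step 4 (stack(D, B)): towers=[A; C; E/B/D] holding=-
step 5 (pickup(C)): towers=[A; E/B/D] holding=C
step 6 (stack(C, D)): towers=[A; E/B/D/C] holding=-
goal check: towers=[A; E/B/D/C] holding=- — reached (length 6, optimal by BFS)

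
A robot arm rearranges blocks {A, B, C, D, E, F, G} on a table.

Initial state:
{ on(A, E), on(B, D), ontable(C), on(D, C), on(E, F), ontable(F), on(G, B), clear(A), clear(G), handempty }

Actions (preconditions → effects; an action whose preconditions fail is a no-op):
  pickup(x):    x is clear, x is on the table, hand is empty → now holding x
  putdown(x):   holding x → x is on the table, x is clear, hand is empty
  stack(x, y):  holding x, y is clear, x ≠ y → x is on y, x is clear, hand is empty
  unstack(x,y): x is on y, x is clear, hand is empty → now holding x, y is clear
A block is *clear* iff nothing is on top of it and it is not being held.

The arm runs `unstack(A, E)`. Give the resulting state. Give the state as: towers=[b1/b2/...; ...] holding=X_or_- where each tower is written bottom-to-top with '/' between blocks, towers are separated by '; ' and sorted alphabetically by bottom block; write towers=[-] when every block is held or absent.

before: towers=[C/D/B/G; F/E/A] holding=-
pre[unstack(A, E)]: on(A,E) ok, clear(A) ok, handempty ok
all met → apply unstack(A, E)
after:  towers=[C/D/B/G; F/E] holding=A

towers=[C/D/B/G; F/E] holding=A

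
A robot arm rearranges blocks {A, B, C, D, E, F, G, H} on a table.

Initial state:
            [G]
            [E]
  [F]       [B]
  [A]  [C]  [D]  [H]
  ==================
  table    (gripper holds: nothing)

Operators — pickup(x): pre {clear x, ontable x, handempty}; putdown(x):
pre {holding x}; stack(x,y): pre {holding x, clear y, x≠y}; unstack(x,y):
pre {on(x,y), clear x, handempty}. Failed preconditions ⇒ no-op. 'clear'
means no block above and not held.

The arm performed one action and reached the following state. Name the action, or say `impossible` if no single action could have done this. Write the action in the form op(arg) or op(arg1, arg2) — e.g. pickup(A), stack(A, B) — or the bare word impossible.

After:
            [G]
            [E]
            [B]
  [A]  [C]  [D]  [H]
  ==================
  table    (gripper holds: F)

unstack(F, A)

target: towers=[A; C; D/B/E/G; H] holding=F
     unstack(G, E) → towers=[A/F; C; D/B/E; H] holding=G
         pickup(H) → towers=[A/F; C; D/B/E/G] holding=H
     unstack(F, A) → towers=[A; C; D/B/E/G; H] holding=F  ← match
         pickup(C) → towers=[A/F; D/B/E/G; H] holding=C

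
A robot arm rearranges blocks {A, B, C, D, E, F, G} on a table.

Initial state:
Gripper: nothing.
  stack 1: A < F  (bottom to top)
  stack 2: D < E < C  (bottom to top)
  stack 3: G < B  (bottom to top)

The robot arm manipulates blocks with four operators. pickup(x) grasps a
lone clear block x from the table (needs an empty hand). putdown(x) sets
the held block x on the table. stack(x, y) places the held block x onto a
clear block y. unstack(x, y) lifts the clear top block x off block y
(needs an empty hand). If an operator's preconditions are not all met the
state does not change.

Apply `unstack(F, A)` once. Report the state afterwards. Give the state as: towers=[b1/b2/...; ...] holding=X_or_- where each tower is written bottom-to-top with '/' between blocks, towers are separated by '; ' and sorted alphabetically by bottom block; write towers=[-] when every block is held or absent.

towers=[A; D/E/C; G/B] holding=F

before: towers=[A/F; D/E/C; G/B] holding=-
pre[unstack(F, A)]: on(F,A) ok, clear(F) ok, handempty ok
all met → apply unstack(F, A)
after:  towers=[A; D/E/C; G/B] holding=F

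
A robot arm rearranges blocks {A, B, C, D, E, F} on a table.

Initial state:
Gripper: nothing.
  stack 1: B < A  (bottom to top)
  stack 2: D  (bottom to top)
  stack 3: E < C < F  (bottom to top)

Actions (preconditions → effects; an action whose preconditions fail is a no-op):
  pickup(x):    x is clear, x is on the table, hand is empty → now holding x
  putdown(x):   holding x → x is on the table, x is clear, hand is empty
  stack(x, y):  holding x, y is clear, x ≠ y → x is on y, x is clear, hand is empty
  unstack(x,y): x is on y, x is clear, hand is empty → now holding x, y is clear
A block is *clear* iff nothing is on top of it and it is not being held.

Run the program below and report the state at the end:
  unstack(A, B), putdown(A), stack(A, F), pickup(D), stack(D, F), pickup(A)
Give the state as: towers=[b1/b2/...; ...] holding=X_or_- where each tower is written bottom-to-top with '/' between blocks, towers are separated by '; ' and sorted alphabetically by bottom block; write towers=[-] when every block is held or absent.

step 1 (unstack(A, B)): towers=[B; D; E/C/F] holding=A
step 2 (putdown(A)): towers=[A; B; D; E/C/F] holding=-
step 3 (stack(A, F)) [no-op]: towers=[A; B; D; E/C/F] holding=-
step 4 (pickup(D)): towers=[A; B; E/C/F] holding=D
step 5 (stack(D, F)): towers=[A; B; E/C/F/D] holding=-
step 6 (pickup(A)): towers=[B; E/C/F/D] holding=A

towers=[B; E/C/F/D] holding=A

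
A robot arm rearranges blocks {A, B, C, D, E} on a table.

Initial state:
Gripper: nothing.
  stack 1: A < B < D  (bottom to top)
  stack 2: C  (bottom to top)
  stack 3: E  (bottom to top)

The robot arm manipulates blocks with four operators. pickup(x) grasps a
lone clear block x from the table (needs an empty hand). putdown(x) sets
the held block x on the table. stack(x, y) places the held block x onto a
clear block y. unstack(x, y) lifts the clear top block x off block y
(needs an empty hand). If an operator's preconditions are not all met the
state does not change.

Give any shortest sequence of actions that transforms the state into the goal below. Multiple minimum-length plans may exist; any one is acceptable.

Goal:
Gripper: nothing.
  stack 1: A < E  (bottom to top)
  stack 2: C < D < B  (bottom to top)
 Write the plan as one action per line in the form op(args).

unstack(D, B)
stack(D, C)
unstack(B, A)
stack(B, D)
pickup(E)
stack(E, A)

step 1 (unstack(D, B)): towers=[A/B; C; E] holding=D
step 2 (stack(D, C)): towers=[A/B; C/D; E] holding=-
step 3 (unstack(B, A)): towers=[A; C/D; E] holding=B
step 4 (stack(B, D)): towers=[A; C/D/B; E] holding=-
step 5 (pickup(E)): towers=[A; C/D/B] holding=E
step 6 (stack(E, A)): towers=[A/E; C/D/B] holding=-
goal check: towers=[A/E; C/D/B] holding=- — reached (length 6, optimal by BFS)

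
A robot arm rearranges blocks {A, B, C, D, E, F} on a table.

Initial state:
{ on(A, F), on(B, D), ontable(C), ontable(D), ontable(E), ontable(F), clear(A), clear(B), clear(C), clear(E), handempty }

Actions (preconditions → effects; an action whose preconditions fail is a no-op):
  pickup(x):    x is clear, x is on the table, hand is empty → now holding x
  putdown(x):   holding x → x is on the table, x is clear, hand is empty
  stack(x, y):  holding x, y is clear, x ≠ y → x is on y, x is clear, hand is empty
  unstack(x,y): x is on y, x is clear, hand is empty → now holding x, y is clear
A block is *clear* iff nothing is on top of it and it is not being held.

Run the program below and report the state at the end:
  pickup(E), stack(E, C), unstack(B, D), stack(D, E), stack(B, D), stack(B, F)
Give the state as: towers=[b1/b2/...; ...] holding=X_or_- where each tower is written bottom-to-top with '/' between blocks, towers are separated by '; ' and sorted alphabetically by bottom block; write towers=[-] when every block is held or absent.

step 1 (pickup(E)): towers=[C; D/B; F/A] holding=E
step 2 (stack(E, C)): towers=[C/E; D/B; F/A] holding=-
step 3 (unstack(B, D)): towers=[C/E; D; F/A] holding=B
step 4 (stack(D, E)) [no-op]: towers=[C/E; D; F/A] holding=B
step 5 (stack(B, D)): towers=[C/E; D/B; F/A] holding=-
step 6 (stack(B, F)) [no-op]: towers=[C/E; D/B; F/A] holding=-

towers=[C/E; D/B; F/A] holding=-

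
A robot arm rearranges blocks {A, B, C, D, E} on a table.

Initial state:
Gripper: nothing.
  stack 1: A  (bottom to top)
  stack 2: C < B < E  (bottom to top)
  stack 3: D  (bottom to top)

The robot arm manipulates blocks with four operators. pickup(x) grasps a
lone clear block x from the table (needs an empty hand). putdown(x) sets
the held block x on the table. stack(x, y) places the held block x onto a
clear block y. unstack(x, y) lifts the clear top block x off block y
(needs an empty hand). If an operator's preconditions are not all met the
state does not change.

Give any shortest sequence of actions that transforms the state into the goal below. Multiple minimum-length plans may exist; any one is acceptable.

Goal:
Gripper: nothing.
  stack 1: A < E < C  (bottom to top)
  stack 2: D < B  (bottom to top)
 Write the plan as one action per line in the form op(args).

step 1 (unstack(E, B)): towers=[A; C/B; D] holding=E
step 2 (stack(E, A)): towers=[A/E; C/B; D] holding=-
step 3 (unstack(B, C)): towers=[A/E; C; D] holding=B
step 4 (stack(B, D)): towers=[A/E; C; D/B] holding=-
step 5 (pickup(C)): towers=[A/E; D/B] holding=C
step 6 (stack(C, E)): towers=[A/E/C; D/B] holding=-
goal check: towers=[A/E/C; D/B] holding=- — reached (length 6, optimal by BFS)

unstack(E, B)
stack(E, A)
unstack(B, C)
stack(B, D)
pickup(C)
stack(C, E)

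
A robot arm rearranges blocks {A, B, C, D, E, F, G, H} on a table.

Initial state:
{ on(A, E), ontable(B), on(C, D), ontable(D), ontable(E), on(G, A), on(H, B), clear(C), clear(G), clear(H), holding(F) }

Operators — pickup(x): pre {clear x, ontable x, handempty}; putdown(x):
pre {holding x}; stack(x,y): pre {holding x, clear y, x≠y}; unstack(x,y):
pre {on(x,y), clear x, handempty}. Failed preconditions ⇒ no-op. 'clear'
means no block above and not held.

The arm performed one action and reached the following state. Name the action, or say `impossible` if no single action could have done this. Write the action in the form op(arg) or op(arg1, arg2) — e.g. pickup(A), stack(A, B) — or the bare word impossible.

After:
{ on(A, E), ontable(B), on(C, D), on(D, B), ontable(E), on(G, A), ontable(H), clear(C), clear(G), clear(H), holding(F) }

impossible

target: towers=[B/D/C; E/A/G; H] holding=F
        putdown(F) → towers=[B/H; D/C; E/A/G; F] holding=-
       stack(F, G) → towers=[B/H; D/C; E/A/G/F] holding=-
       stack(F, H) → towers=[B/H/F; D/C; E/A/G] holding=-
       stack(F, C) → towers=[B/H; D/C/F; E/A/G] holding=-
none of the 4 applicable actions match → impossible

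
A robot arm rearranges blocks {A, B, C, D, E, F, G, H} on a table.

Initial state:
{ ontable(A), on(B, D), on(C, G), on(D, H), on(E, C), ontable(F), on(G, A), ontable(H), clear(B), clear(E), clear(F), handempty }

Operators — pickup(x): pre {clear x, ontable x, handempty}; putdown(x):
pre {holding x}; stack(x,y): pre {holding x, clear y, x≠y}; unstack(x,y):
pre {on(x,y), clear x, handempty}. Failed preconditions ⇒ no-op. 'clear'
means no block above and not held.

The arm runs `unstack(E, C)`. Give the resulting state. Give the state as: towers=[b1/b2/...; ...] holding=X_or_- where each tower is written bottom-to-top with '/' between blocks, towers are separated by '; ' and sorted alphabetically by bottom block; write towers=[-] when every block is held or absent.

before: towers=[A/G/C/E; F; H/D/B] holding=-
pre[unstack(E, C)]: on(E,C) yes, clear(E) yes, handempty yes
all met → apply unstack(E, C)
after:  towers=[A/G/C; F; H/D/B] holding=E

towers=[A/G/C; F; H/D/B] holding=E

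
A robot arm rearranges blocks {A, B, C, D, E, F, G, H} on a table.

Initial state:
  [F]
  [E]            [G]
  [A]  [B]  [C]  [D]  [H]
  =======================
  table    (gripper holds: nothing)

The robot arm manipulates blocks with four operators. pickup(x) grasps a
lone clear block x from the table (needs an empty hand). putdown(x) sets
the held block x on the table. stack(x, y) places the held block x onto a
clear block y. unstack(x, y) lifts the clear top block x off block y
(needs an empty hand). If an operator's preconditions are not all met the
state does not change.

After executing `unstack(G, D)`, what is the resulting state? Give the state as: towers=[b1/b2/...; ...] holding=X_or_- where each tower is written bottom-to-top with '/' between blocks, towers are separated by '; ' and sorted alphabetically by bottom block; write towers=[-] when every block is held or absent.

towers=[A/E/F; B; C; D; H] holding=G

before: towers=[A/E/F; B; C; D/G; H] holding=-
pre[unstack(G, D)]: on(G,D) ✓, clear(G) ✓, handempty ✓
all met → apply unstack(G, D)
after:  towers=[A/E/F; B; C; D; H] holding=G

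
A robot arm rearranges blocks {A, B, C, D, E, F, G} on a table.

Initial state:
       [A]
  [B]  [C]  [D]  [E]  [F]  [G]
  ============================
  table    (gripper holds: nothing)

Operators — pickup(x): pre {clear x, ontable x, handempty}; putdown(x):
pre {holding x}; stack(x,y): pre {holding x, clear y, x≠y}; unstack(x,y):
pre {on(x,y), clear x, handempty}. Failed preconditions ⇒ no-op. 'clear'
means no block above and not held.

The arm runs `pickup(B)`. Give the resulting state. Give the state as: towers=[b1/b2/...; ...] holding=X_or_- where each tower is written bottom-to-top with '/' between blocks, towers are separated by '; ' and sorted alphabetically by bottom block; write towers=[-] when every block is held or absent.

towers=[C/A; D; E; F; G] holding=B

before: towers=[B; C/A; D; E; F; G] holding=-
pre[pickup(B)]: clear(B) ok, ontable(B) ok, handempty ok
all met → apply pickup(B)
after:  towers=[C/A; D; E; F; G] holding=B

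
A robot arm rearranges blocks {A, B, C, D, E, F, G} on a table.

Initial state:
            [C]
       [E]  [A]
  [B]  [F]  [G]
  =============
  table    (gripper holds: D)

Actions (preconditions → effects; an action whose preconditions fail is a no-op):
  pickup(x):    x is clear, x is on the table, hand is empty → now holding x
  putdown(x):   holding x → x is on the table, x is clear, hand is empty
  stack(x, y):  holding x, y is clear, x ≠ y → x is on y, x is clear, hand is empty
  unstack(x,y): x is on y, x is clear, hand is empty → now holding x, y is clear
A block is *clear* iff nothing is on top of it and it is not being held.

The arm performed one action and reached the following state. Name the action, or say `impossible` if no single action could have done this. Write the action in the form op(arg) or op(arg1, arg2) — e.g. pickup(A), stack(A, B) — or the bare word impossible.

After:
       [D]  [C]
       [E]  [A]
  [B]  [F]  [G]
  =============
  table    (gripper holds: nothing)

stack(D, E)

target: towers=[B; F/E/D; G/A/C] holding=-
        putdown(D) → towers=[B; D; F/E; G/A/C] holding=-
       stack(D, B) → towers=[B/D; F/E; G/A/C] holding=-
       stack(D, E) → towers=[B; F/E/D; G/A/C] holding=-  ← match
       stack(D, C) → towers=[B; F/E; G/A/C/D] holding=-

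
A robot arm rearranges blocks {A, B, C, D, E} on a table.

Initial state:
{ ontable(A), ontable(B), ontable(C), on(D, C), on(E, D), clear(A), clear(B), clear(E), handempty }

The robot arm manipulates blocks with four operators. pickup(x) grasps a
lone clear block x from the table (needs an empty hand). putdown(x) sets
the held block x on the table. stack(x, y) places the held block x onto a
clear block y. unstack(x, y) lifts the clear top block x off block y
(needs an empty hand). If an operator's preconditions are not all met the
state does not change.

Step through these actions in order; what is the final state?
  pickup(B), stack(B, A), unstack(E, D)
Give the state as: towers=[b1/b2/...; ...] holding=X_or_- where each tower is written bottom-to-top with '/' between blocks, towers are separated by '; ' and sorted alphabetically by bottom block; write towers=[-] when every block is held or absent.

step 1 (pickup(B)): towers=[A; C/D/E] holding=B
step 2 (stack(B, A)): towers=[A/B; C/D/E] holding=-
step 3 (unstack(E, D)): towers=[A/B; C/D] holding=E

towers=[A/B; C/D] holding=E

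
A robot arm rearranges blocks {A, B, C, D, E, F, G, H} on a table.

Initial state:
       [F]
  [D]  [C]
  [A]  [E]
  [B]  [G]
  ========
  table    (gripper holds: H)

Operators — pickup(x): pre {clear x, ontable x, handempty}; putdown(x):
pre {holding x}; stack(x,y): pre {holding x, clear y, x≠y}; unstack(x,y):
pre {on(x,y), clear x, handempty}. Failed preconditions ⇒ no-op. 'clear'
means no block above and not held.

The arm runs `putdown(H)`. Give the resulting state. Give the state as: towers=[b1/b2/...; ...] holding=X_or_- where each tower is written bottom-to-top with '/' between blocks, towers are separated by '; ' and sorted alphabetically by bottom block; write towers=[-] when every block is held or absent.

towers=[B/A/D; G/E/C/F; H] holding=-

before: towers=[B/A/D; G/E/C/F] holding=H
pre[putdown(H)]: holding(H) ok
all met → apply putdown(H)
after:  towers=[B/A/D; G/E/C/F; H] holding=-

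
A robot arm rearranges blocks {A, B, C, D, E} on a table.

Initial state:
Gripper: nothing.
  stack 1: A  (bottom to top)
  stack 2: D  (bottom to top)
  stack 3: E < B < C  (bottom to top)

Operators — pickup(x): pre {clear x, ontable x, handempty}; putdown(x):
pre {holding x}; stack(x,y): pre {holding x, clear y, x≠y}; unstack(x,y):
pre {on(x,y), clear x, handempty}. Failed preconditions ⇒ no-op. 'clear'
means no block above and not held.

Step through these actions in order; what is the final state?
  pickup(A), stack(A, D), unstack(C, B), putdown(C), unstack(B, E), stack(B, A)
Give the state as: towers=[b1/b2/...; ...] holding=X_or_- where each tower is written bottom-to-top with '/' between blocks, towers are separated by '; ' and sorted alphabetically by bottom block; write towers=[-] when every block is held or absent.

step 1 (pickup(A)): towers=[D; E/B/C] holding=A
step 2 (stack(A, D)): towers=[D/A; E/B/C] holding=-
step 3 (unstack(C, B)): towers=[D/A; E/B] holding=C
step 4 (putdown(C)): towers=[C; D/A; E/B] holding=-
step 5 (unstack(B, E)): towers=[C; D/A; E] holding=B
step 6 (stack(B, A)): towers=[C; D/A/B; E] holding=-

towers=[C; D/A/B; E] holding=-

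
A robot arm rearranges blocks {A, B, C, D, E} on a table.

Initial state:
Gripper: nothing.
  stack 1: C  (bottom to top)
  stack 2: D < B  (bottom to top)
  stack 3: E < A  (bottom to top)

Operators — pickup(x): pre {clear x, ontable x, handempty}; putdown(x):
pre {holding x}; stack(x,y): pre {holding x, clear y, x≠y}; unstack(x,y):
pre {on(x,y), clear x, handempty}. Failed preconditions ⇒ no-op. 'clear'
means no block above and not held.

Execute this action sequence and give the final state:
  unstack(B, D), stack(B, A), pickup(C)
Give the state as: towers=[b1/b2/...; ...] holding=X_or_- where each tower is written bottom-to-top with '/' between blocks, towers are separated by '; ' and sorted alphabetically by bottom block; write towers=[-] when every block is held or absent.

step 1 (unstack(B, D)): towers=[C; D; E/A] holding=B
step 2 (stack(B, A)): towers=[C; D; E/A/B] holding=-
step 3 (pickup(C)): towers=[D; E/A/B] holding=C

towers=[D; E/A/B] holding=C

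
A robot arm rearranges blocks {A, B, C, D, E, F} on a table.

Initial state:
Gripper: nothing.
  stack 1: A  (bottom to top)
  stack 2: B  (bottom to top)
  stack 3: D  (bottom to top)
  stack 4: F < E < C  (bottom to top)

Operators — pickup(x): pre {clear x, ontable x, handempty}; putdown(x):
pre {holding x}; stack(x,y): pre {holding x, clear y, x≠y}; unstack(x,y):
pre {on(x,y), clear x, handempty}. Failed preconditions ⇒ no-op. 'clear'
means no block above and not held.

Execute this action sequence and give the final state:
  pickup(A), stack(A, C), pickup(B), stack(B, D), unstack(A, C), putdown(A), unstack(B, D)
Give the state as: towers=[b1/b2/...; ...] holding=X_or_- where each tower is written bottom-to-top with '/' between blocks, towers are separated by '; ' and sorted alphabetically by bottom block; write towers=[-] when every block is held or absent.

towers=[A; D; F/E/C] holding=B

step 1 (pickup(A)): towers=[B; D; F/E/C] holding=A
step 2 (stack(A, C)): towers=[B; D; F/E/C/A] holding=-
step 3 (pickup(B)): towers=[D; F/E/C/A] holding=B
step 4 (stack(B, D)): towers=[D/B; F/E/C/A] holding=-
step 5 (unstack(A, C)): towers=[D/B; F/E/C] holding=A
step 6 (putdown(A)): towers=[A; D/B; F/E/C] holding=-
step 7 (unstack(B, D)): towers=[A; D; F/E/C] holding=B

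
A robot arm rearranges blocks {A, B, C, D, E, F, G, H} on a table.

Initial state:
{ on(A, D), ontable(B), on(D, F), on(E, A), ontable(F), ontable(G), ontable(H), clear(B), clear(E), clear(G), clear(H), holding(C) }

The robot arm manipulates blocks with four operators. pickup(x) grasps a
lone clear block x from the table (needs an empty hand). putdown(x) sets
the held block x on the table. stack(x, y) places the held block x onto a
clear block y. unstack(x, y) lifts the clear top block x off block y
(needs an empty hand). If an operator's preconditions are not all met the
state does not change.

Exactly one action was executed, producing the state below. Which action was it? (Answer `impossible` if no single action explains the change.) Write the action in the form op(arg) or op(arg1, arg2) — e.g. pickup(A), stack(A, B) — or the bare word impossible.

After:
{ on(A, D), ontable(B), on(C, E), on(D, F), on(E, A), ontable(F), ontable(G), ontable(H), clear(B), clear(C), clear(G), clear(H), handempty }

target: towers=[B; F/D/A/E/C; G; H] holding=-
        putdown(C) → towers=[B; C; F/D/A/E; G; H] holding=-
       stack(C, G) → towers=[B; F/D/A/E; G/C; H] holding=-
       stack(C, E) → towers=[B; F/D/A/E/C; G; H] holding=-  ← match
       stack(C, H) → towers=[B; F/D/A/E; G; H/C] holding=-
       stack(C, B) → towers=[B/C; F/D/A/E; G; H] holding=-

stack(C, E)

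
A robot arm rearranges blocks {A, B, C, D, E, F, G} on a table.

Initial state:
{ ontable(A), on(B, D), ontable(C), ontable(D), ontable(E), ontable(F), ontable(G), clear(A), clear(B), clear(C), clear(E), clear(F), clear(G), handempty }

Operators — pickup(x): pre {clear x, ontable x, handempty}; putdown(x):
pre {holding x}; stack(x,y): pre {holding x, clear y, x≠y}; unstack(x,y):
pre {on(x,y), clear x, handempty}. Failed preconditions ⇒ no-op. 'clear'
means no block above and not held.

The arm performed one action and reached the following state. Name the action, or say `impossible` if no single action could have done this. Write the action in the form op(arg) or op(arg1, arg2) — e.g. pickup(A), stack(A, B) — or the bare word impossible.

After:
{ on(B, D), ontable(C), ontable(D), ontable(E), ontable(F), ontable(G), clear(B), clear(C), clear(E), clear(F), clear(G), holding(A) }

target: towers=[C; D/B; E; F; G] holding=A
     unstack(B, D) → towers=[A; C; D; E; F; G] holding=B
         pickup(F) → towers=[A; C; D/B; E; G] holding=F
         pickup(G) → towers=[A; C; D/B; E; F] holding=G
         pickup(A) → towers=[C; D/B; E; F; G] holding=A  ← match
         pickup(E) → towers=[A; C; D/B; F; G] holding=E
         pickup(C) → towers=[A; D/B; E; F; G] holding=C

pickup(A)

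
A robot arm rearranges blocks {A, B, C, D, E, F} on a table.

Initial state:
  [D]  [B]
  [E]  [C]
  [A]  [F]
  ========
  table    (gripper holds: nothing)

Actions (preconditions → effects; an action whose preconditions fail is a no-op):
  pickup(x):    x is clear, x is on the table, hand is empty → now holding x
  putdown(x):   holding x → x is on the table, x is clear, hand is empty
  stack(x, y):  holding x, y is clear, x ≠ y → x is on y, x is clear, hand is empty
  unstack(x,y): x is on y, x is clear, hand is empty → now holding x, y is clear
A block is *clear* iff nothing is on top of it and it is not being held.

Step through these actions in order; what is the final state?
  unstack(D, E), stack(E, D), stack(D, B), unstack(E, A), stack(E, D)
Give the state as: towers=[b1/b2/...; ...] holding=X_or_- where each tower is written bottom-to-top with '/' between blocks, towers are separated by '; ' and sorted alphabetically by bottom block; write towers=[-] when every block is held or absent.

towers=[A; F/C/B/D/E] holding=-

step 1 (unstack(D, E)): towers=[A/E; F/C/B] holding=D
step 2 (stack(E, D)) [no-op]: towers=[A/E; F/C/B] holding=D
step 3 (stack(D, B)): towers=[A/E; F/C/B/D] holding=-
step 4 (unstack(E, A)): towers=[A; F/C/B/D] holding=E
step 5 (stack(E, D)): towers=[A; F/C/B/D/E] holding=-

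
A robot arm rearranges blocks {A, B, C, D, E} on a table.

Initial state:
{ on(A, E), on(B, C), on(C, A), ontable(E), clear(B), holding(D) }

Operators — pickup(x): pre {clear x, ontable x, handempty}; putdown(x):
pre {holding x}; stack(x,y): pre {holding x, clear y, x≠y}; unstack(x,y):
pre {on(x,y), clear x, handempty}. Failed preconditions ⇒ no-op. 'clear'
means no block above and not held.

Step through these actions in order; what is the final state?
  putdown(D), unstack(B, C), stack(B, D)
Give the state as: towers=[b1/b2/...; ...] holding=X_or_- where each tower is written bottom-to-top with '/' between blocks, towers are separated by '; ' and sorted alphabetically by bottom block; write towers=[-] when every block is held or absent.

towers=[D/B; E/A/C] holding=-

step 1 (putdown(D)): towers=[D; E/A/C/B] holding=-
step 2 (unstack(B, C)): towers=[D; E/A/C] holding=B
step 3 (stack(B, D)): towers=[D/B; E/A/C] holding=-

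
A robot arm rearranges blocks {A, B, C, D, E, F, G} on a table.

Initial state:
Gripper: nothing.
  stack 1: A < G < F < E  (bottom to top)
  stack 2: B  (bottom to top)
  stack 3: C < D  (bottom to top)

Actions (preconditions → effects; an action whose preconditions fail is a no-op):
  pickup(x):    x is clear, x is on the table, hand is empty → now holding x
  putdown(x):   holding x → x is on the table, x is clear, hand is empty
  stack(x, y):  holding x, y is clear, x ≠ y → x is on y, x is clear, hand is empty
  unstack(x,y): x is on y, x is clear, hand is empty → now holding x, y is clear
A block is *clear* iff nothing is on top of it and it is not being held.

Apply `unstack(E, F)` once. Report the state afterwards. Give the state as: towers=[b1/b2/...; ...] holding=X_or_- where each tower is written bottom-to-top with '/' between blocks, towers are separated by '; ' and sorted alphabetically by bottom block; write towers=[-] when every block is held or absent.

before: towers=[A/G/F/E; B; C/D] holding=-
pre[unstack(E, F)]: on(E,F) ok, clear(E) ok, handempty ok
all met → apply unstack(E, F)
after:  towers=[A/G/F; B; C/D] holding=E

towers=[A/G/F; B; C/D] holding=E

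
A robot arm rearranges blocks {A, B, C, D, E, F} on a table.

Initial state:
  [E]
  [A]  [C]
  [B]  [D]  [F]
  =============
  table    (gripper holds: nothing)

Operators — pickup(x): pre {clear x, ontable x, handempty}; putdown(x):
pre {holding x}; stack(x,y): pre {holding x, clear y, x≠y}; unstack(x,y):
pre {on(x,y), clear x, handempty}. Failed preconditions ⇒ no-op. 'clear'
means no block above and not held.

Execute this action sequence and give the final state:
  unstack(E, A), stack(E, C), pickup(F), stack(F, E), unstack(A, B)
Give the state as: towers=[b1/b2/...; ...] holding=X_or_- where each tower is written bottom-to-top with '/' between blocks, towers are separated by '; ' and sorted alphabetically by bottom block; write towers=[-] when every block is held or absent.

towers=[B; D/C/E/F] holding=A

step 1 (unstack(E, A)): towers=[B/A; D/C; F] holding=E
step 2 (stack(E, C)): towers=[B/A; D/C/E; F] holding=-
step 3 (pickup(F)): towers=[B/A; D/C/E] holding=F
step 4 (stack(F, E)): towers=[B/A; D/C/E/F] holding=-
step 5 (unstack(A, B)): towers=[B; D/C/E/F] holding=A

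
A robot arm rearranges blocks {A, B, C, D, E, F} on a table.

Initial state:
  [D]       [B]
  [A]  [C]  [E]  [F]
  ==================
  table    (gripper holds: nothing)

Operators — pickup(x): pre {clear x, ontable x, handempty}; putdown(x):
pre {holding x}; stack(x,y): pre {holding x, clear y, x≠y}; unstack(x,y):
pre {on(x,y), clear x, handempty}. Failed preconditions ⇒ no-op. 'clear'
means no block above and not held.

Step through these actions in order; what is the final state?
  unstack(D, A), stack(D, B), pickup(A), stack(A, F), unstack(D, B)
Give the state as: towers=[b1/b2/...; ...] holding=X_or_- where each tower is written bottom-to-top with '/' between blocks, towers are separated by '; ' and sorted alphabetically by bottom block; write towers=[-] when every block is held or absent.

step 1 (unstack(D, A)): towers=[A; C; E/B; F] holding=D
step 2 (stack(D, B)): towers=[A; C; E/B/D; F] holding=-
step 3 (pickup(A)): towers=[C; E/B/D; F] holding=A
step 4 (stack(A, F)): towers=[C; E/B/D; F/A] holding=-
step 5 (unstack(D, B)): towers=[C; E/B; F/A] holding=D

towers=[C; E/B; F/A] holding=D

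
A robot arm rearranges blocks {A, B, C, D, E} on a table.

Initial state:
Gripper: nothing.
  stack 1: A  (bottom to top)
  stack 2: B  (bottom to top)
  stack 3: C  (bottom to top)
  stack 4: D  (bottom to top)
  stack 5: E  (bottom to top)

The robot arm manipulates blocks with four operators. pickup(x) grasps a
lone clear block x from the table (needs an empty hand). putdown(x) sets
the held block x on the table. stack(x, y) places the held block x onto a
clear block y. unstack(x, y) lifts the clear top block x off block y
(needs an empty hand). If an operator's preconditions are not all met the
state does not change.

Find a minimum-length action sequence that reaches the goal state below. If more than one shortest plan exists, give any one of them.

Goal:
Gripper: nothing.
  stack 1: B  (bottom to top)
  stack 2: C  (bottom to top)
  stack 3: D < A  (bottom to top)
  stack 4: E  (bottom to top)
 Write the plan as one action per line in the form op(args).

pickup(A)
stack(A, D)

step 1 (pickup(A)): towers=[B; C; D; E] holding=A
step 2 (stack(A, D)): towers=[B; C; D/A; E] holding=-
goal check: towers=[B; C; D/A; E] holding=- — reached (length 2, optimal by BFS)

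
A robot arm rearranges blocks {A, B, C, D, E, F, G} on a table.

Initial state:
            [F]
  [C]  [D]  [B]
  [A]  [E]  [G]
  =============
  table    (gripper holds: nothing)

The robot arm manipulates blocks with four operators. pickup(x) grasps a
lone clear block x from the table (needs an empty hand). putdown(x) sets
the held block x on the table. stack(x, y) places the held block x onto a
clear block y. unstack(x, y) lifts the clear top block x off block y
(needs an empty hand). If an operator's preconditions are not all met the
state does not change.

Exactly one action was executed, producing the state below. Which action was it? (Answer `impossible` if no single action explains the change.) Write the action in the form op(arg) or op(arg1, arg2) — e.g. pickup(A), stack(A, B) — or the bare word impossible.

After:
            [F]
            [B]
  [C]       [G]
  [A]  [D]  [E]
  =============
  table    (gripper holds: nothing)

target: towers=[A/C; D; E/G/B/F] holding=-
     unstack(F, B) → towers=[A/C; E/D; G/B] holding=F
     unstack(D, E) → towers=[A/C; E; G/B/F] holding=D
     unstack(C, A) → towers=[A; E/D; G/B/F] holding=C
none of the 3 applicable actions match → impossible

impossible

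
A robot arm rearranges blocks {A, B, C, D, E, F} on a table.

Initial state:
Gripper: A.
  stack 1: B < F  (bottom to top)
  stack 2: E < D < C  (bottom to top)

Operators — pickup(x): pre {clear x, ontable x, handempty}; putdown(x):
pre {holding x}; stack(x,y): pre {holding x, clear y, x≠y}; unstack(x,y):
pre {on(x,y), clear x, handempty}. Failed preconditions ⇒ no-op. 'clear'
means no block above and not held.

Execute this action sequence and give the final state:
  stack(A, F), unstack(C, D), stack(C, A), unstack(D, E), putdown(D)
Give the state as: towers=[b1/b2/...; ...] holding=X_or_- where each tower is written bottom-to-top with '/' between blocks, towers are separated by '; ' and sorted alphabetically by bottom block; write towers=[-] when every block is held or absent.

step 1 (stack(A, F)): towers=[B/F/A; E/D/C] holding=-
step 2 (unstack(C, D)): towers=[B/F/A; E/D] holding=C
step 3 (stack(C, A)): towers=[B/F/A/C; E/D] holding=-
step 4 (unstack(D, E)): towers=[B/F/A/C; E] holding=D
step 5 (putdown(D)): towers=[B/F/A/C; D; E] holding=-

towers=[B/F/A/C; D; E] holding=-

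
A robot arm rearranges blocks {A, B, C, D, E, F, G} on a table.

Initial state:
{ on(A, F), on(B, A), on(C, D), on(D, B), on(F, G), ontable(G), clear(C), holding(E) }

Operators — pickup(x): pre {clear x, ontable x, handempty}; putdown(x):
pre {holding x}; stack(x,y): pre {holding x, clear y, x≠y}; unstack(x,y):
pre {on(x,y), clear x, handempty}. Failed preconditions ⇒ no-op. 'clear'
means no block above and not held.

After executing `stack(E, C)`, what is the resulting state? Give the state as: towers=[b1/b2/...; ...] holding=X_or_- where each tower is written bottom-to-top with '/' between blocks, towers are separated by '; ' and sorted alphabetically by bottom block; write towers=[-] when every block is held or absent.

towers=[G/F/A/B/D/C/E] holding=-

before: towers=[G/F/A/B/D/C] holding=E
pre[stack(E, C)]: holding(E) ✓, clear(C) ✓, E≠C ✓
all met → apply stack(E, C)
after:  towers=[G/F/A/B/D/C/E] holding=-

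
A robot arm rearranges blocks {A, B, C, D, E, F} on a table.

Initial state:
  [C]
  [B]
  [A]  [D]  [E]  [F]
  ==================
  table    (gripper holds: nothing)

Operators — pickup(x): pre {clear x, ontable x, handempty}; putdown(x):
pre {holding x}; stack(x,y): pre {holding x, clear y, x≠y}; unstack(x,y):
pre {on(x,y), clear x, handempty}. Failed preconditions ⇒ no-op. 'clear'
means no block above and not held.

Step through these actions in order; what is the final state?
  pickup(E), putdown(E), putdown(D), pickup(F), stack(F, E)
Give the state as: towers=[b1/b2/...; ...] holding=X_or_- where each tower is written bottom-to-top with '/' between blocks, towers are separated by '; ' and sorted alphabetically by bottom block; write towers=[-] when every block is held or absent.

step 1 (pickup(E)): towers=[A/B/C; D; F] holding=E
step 2 (putdown(E)): towers=[A/B/C; D; E; F] holding=-
step 3 (putdown(D)) [no-op]: towers=[A/B/C; D; E; F] holding=-
step 4 (pickup(F)): towers=[A/B/C; D; E] holding=F
step 5 (stack(F, E)): towers=[A/B/C; D; E/F] holding=-

towers=[A/B/C; D; E/F] holding=-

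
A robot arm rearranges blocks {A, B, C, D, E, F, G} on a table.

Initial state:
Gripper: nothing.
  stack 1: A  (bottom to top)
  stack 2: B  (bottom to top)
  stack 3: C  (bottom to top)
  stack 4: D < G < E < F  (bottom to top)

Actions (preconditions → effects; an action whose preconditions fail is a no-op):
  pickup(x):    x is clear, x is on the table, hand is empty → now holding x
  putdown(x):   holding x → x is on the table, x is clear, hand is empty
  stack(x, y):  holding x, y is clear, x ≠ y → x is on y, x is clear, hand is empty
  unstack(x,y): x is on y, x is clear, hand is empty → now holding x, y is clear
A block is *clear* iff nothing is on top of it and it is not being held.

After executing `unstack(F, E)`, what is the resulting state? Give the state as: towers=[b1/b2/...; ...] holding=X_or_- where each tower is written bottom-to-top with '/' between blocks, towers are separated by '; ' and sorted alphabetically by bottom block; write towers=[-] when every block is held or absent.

before: towers=[A; B; C; D/G/E/F] holding=-
pre[unstack(F, E)]: on(F,E) ok, clear(F) ok, handempty ok
all met → apply unstack(F, E)
after:  towers=[A; B; C; D/G/E] holding=F

towers=[A; B; C; D/G/E] holding=F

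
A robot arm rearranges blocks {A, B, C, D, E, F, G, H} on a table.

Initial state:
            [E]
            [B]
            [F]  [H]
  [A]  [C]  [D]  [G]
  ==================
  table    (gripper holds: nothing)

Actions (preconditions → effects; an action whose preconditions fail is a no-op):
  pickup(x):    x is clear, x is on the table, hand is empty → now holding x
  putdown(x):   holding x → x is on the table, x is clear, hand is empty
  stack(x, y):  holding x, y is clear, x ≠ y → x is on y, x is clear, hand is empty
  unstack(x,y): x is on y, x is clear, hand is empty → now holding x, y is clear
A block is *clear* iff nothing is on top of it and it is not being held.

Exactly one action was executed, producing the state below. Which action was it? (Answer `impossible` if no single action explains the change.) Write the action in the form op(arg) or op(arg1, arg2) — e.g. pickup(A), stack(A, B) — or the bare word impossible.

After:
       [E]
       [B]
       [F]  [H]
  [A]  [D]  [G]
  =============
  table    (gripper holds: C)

pickup(C)

target: towers=[A; D/F/B/E; G/H] holding=C
         pickup(A) → towers=[C; D/F/B/E; G/H] holding=A
     unstack(E, B) → towers=[A; C; D/F/B; G/H] holding=E
     unstack(H, G) → towers=[A; C; D/F/B/E; G] holding=H
         pickup(C) → towers=[A; D/F/B/E; G/H] holding=C  ← match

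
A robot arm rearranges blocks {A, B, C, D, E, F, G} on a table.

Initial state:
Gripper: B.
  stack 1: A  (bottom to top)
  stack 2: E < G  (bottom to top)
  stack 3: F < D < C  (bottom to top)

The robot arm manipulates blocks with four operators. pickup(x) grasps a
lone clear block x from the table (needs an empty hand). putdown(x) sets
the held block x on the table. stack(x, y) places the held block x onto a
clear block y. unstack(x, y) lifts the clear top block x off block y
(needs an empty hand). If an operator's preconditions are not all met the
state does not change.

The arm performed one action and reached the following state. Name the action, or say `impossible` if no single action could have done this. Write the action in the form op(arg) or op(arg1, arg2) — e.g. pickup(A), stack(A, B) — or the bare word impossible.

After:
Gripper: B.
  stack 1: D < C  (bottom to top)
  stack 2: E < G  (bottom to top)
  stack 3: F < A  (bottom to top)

impossible

target: towers=[D/C; E/G; F/A] holding=B
        putdown(B) → towers=[A; B; E/G; F/D/C] holding=-
       stack(B, G) → towers=[A; E/G/B; F/D/C] holding=-
       stack(B, A) → towers=[A/B; E/G; F/D/C] holding=-
       stack(B, C) → towers=[A; E/G; F/D/C/B] holding=-
none of the 4 applicable actions match → impossible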